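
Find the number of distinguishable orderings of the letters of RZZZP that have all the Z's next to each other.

Treat the 3 copies of Z as a single block. The multiset to arrange is then {ZZZ, P, R}, 3 items in all.
All 3 items are distinct, so there are (3)! = 6 arrangements.

6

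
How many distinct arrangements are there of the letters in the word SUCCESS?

Letter multiplicities in SUCCESS: C×2, E×1, S×3, U×1.
So there are 7! / (3!·2!) = 420 distinguishable arrangements.

420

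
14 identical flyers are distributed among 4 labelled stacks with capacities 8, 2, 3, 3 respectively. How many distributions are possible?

10

Without the upper bounds there are C(17,3) = 680 ways to split 14 among 4 stacks.
Subtract solutions that violate a single cap (substitute x_i' = x_i − (cap_i+1)): x_1 ≥ 9 gives C(8,3) = 56; x_2 ≥ 3 gives C(14,3) = 364; x_3 ≥ 4 gives C(13,3) = 286; x_4 ≥ 4 gives C(13,3) = 286. Together 992.
Add back pairs where two caps are both exceeded: 10 + 4 + 4 + 120 + 120 + 84 = 342.
Subtract triples: 0 + 0 + 0 + 20 = 20.
By inclusion–exclusion the count is 680 − 992 + 342 − 20 = 10.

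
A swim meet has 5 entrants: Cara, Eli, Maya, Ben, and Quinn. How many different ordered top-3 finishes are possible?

There are 5 choices for 1st place, 4 for 2nd, and 3 for 3rd.
That gives 5 × 4 × 3 = 60.

60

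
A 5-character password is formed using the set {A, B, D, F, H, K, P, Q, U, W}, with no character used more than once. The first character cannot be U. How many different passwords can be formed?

The first character has 10−1 = 9 choices (anything except U).
The remaining 4 characters are filled from the other 9 symbols without repetition: 9 × 8 × 7 × 6 = 3024.
Total: 9 × 3024 = 27216.

27216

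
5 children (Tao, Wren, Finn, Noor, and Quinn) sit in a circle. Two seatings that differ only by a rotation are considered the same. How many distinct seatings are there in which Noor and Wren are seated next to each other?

12

Glue Noor and Wren into a block (2 internal orders). Seating 4 units around a circle gives (3)! arrangements.
So 2 × (3)! = 2 × 6 = 12.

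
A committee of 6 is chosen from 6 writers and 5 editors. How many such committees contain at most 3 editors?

Split by how many editors are chosen (0 through 3).
Sum: C(5,0)·C(6,6) + C(5,1)·C(6,5) + C(5,2)·C(6,4) + C(5,3)·C(6,3) = 1 + 30 + 150 + 200 = 381.

381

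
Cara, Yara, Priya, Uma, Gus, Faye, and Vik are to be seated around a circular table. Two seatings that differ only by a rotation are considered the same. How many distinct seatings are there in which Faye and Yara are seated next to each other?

240

Glue Faye and Yara into a block (2 internal orders). Seating 6 units around a circle gives (5)! arrangements.
So 2 × (5)! = 2 × 120 = 240.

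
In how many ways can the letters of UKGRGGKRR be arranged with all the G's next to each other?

420

Treat the 3 copies of G as a single block. The multiset to arrange is then {GGG, K, K, R, R, R, U}, 7 items in all.
That gives (7)!/(3!·2!) = 420 arrangements.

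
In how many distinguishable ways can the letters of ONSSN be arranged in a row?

Letter multiplicities in ONSSN: N×2, O×1, S×2.
So there are 5! / (2!·2!) = 30 distinguishable arrangements.

30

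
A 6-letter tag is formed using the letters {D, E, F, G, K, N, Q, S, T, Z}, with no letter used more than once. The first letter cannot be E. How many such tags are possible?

The first letter has 10−1 = 9 choices (anything except E).
The remaining 5 letters are filled from the other 9 symbols without repetition: 9 × 8 × 7 × 6 × 5 = 15120.
Total: 9 × 15120 = 136080.

136080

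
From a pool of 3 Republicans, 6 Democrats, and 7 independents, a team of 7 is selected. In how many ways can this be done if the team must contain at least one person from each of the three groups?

9569

Unrestricted: C(16,7) = 11440 ways to pick any 7 of the 16.
Subtract selections that omit an entire group: no Republicans → C(13,7) = 1716; no Democrats → C(10,7) = 120; no independents → C(9,7) = 36.
Add back selections omitting two groups (i.e. drawn from a single group): C(3,7) + C(6,7) + C(7,7) = 1.
By inclusion–exclusion: 11440 − 1872 + 1 = 9569.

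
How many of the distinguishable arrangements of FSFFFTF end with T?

Fix T in the last position and arrange the remaining 6 letters.
Those 6 letters have F appearing 5 times, giving (6)!/(5!) = 6.

6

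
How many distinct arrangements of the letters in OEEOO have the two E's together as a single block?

Treat the 2 copies of E as a single block. The multiset to arrange is then {EE, O, O, O}, 4 items in all.
That gives (4)!/(3!) = 4 arrangements.

4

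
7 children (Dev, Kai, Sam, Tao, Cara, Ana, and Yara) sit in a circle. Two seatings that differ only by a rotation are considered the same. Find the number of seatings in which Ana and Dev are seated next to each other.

240

Glue Ana and Dev into a block (2 internal orders). Seating 6 units around a circle gives (5)! arrangements.
So 2 × (5)! = 2 × 120 = 240.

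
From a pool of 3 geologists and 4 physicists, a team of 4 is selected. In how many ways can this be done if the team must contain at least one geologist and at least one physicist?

Unrestricted: C(7,4) = 35 ways to pick any 4 of the 7.
Selections missing a whole group: no geologists → C(4,4) = 1; no physicists → C(3,4) = 0.
Both groups omitted at once is impossible, so 35 − 1 = 34.

34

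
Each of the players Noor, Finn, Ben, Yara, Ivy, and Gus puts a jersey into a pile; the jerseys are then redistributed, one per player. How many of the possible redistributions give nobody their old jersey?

265

Let Aᵢ be the assignments in which player i gets their old jersey. We want the size of the complement of A₁∪…∪A_6.
By inclusion–exclusion this is Σ_{j=0}^{6} (−1)^j C(6,j)·(6−j)!.
Computing: 720 − 720 + 360 − 120 + 30 − 6 + 1 = 265.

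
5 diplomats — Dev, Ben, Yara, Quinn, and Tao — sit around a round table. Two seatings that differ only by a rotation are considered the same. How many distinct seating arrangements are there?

Seat Dev anywhere (absorbing the rotational symmetry), then permute the other 4: (4)! = 24.

24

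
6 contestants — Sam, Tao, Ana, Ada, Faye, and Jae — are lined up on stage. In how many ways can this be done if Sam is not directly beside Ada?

Of the 6! = 720 arrangements, those with Sam and Ada adjacent number 2 × 5! = 240 (treat the pair as a block with 2 internal orders).
Complementary counting: 720 − 240 = 480.

480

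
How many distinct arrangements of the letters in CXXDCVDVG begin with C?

5040

With the first slot taken by C, it remains to arrange the other 8 letters (XXDCVDVG).
Those 8 letters have D appearing twice, V appearing twice, and X appearing twice, giving (8)!/(2!·2!·2!) = 5040.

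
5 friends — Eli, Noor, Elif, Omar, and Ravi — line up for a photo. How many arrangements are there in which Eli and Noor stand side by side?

Treat {Eli, Noor} as a single unit. There are 4 units to order, and the pair itself can be ordered 2 ways.
That gives 2 × 4! = 2 × 24 = 48.

48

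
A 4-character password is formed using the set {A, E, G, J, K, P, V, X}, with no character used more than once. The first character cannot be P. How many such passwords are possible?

The first character has 8−1 = 7 choices (anything except P).
The remaining 3 characters are filled from the other 7 symbols without repetition: 7 × 6 × 5 = 210.
Total: 7 × 210 = 1470.

1470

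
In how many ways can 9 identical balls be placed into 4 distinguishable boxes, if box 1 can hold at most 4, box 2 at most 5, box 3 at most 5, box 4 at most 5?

Ignoring the caps, the number of non-negative solutions to x_1+…+x_4 = 9 is C(12,3) = 220.
Subtract solutions that violate a single cap (substitute x_i' = x_i − (cap_i+1)): x_1 ≥ 5 gives C(7,3) = 35; x_2 ≥ 6 gives C(6,3) = 20; x_3 ≥ 6 gives C(6,3) = 20; x_4 ≥ 6 gives C(6,3) = 20. Together 95.
No two caps can be exceeded simultaneously, so the pair terms are all 0.
By inclusion–exclusion the count is 220 − 95 + 0 = 125.

125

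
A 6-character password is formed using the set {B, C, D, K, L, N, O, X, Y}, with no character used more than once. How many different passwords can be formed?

60480

This is a permutation of 6 out of 9: P(9,6) = 9!/3!.
9 × 8 × 7 × 6 × 5 × 4 = 60480.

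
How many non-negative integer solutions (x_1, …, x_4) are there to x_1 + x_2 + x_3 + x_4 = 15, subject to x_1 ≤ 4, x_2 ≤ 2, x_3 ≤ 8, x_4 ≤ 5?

By stars and bars, unrestricted non-negative solutions to x_1+…+x_4 = 15 number C(15+3,3) = 816.
Subtract solutions that violate a single cap (substitute x_i' = x_i − (cap_i+1)): x_1 ≥ 5 gives C(13,3) = 286; x_2 ≥ 3 gives C(15,3) = 455; x_3 ≥ 9 gives C(9,3) = 84; x_4 ≥ 6 gives C(12,3) = 220. Together 1045.
Add back pairs where two caps are both exceeded: 120 + 4 + 35 + 20 + 84 + 1 = 264.
Subtract triples: 0 + 4 + 0 + 0 = 4.
By inclusion–exclusion the count is 816 − 1045 + 264 − 4 = 31.

31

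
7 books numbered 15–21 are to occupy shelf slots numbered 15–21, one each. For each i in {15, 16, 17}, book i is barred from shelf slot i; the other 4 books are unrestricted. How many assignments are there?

3216

Let Aᵢ (for i ∈ {15, 16, 17}) be the placements that put book i in its forbidden shelf slot. Any j of these fix j positions, leaving (7−j)! ways to fill the rest, and there are C(3,j) ways to pick which j.
By inclusion–exclusion, the number of valid placements is Σ_{j=0}^{3} (−1)^j C(3,j)·(7−j)!.
Computing: 5040 − 2160 + 360 − 24 = 3216.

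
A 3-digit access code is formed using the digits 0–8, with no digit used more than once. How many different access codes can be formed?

504

This is a permutation of 3 out of 9: P(9,3) = 9!/6!.
That product is 9 × 8 × 7 = 504.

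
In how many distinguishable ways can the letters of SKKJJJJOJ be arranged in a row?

SKKJJJJOJ has 9 letters with J appearing 5 times and K appearing twice.
So there are 9! / (5!·2!) = 1512 distinguishable arrangements.

1512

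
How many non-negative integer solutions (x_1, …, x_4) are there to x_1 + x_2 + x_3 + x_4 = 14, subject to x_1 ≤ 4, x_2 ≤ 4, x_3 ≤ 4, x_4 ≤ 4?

10

Ignoring the caps, the number of non-negative solutions to x_1+…+x_4 = 14 is C(17,3) = 680.
Subtract solutions that violate a single cap (substitute x_i' = x_i − (cap_i+1)): x_1 ≥ 5 gives C(12,3) = 220; x_2 ≥ 5 gives C(12,3) = 220; x_3 ≥ 5 gives C(12,3) = 220; x_4 ≥ 5 gives C(12,3) = 220. Together 880.
Add back pairs where two caps are both exceeded: 35 + 35 + 35 + 35 + 35 + 35 = 210.
By inclusion–exclusion the count is 680 − 880 + 210 = 10.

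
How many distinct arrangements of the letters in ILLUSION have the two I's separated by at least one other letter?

7560

Total arrangements of ILLUSION: 8!/(2!·2!) = 10080.
If the two I's are adjacent, glue them into one block, leaving 7 items to arrange: (7)!/(2!) = 2520 ways.
Hence 10080 − 2520 = 7560.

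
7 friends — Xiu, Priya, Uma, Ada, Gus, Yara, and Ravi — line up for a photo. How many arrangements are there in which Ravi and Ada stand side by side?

1440

Glue Ravi and Ada into one block (2 internal orders), leaving 6 units to arrange in a row.
That gives 2 × 6! = 2 × 720 = 1440.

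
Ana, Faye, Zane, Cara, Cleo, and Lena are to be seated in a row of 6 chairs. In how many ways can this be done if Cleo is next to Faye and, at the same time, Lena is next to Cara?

96

Treat {Cleo,Faye} as one block (2 orders) and {Lena,Cara} as another (2 orders).
That leaves 4 units to arrange: 2 × 2 × 4! = 4 × 24 = 96.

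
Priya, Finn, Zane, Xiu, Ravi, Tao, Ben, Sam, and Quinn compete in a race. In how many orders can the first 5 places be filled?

15120

This is an ordered selection of 5 from 9: P(9,5).
That gives 9 × 8 × 7 × 6 × 5 = 15120.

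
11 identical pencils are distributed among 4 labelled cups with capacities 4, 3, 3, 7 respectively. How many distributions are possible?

Without the upper bounds there are C(14,3) = 364 ways to split 11 among 4 cups.
Subtract solutions that violate a single cap (substitute x_i' = x_i − (cap_i+1)): x_1 ≥ 5 gives C(9,3) = 84; x_2 ≥ 4 gives C(10,3) = 120; x_3 ≥ 4 gives C(10,3) = 120; x_4 ≥ 8 gives C(6,3) = 20. Together 344.
Add back pairs where two caps are both exceeded: 10 + 10 + 0 + 20 + 0 + 0 = 40.
By inclusion–exclusion the count is 364 − 344 + 40 = 60.

60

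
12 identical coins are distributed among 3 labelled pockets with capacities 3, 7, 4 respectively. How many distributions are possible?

By stars and bars, unrestricted non-negative solutions to x_1+…+x_3 = 12 number C(12+2,2) = 91.
Subtract solutions that violate a single cap (substitute x_i' = x_i − (cap_i+1)): x_1 ≥ 4 gives C(10,2) = 45; x_2 ≥ 8 gives C(6,2) = 15; x_3 ≥ 5 gives C(9,2) = 36. Together 96.
Add back pairs where two caps are both exceeded: 1 + 10 + 0 = 11.
By inclusion–exclusion the count is 91 − 96 + 11 = 6.

6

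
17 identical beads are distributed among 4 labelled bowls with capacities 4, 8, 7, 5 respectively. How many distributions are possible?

106

Ignoring the caps, the number of non-negative solutions to x_1+…+x_4 = 17 is C(20,3) = 1140.
Subtract solutions that violate a single cap (substitute x_i' = x_i − (cap_i+1)): x_1 ≥ 5 gives C(15,3) = 455; x_2 ≥ 9 gives C(11,3) = 165; x_3 ≥ 8 gives C(12,3) = 220; x_4 ≥ 6 gives C(14,3) = 364. Together 1204.
Add back pairs where two caps are both exceeded: 20 + 35 + 84 + 1 + 10 + 20 = 170.
By inclusion–exclusion the count is 1140 − 1204 + 170 = 106.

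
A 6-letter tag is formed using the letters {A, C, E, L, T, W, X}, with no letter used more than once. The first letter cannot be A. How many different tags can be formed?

4320

The first letter has 7−1 = 6 choices (anything except A).
The remaining 5 letters are filled from the other 6 symbols without repetition: 6 × 5 × 4 × 3 × 2 = 720.
Total: 6 × 720 = 4320.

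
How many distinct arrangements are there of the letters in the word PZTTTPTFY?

PZTTTPTFY has 9 letters with P appearing twice and T appearing 4 times.
Dividing 9! = 362880 by 4!·2! = 48 for the repeated letters gives 7560.

7560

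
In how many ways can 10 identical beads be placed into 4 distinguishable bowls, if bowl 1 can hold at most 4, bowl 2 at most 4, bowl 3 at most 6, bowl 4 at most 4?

101

By stars and bars, unrestricted non-negative solutions to x_1+…+x_4 = 10 number C(10+3,3) = 286.
Subtract solutions that violate a single cap (substitute x_i' = x_i − (cap_i+1)): x_1 ≥ 5 gives C(8,3) = 56; x_2 ≥ 5 gives C(8,3) = 56; x_3 ≥ 7 gives C(6,3) = 20; x_4 ≥ 5 gives C(8,3) = 56. Together 188.
Add back pairs where two caps are both exceeded: 1 + 0 + 1 + 0 + 1 + 0 = 3.
By inclusion–exclusion the count is 286 − 188 + 3 = 101.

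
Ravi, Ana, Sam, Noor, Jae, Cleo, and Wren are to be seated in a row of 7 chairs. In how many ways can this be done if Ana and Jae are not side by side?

3600

Of the 7! = 5040 arrangements, those with Ana and Jae adjacent number 2 × 6! = 1440 (treat the pair as a block with 2 internal orders).
Complementary counting: 5040 − 1440 = 3600.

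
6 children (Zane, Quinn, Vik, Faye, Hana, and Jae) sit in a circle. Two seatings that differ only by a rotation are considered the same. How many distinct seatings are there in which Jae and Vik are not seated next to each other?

72

All circular seatings of 6 people number (5)! = 120.
Seatings with Jae beside Vik: treat them as a block with 2 internal orders, giving 2 × (4)! = 48.
Subtracting, 120 − 48 = 72.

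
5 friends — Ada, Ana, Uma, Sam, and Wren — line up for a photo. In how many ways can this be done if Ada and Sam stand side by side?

48

Place the 3 others and the Ada-Sam pair as 4 objects in a line; the pair has 2 internal arrangements.
So the count is 2·(4)! = 48.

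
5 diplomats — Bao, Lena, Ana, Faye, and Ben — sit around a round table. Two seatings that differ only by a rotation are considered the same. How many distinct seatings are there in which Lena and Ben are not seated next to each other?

All circular seatings of 5 people number (4)! = 24.
Seatings with Lena beside Ben: treat them as a block with 2 internal orders, giving 2 × (3)! = 12.
Subtracting, 24 − 12 = 12.

12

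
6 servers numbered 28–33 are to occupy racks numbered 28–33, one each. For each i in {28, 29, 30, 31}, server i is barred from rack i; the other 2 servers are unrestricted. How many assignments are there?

Let Aᵢ (for 28 ≤ i ≤ 31) be the placements that put server i in its forbidden rack. Any j of these fix j positions, leaving (6−j)! ways to fill the rest, and there are C(4,j) ways to pick which j.
By inclusion–exclusion, the number of valid placements is Σ_{j=0}^{4} (−1)^j C(4,j)·(6−j)!.
Computing: 720 − 480 + 144 − 24 + 2 = 362.

362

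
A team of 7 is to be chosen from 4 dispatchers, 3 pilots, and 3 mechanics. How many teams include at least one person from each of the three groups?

118

With no constraint there are C(10,7) = 120 possible selections.
Selections missing a whole group: no dispatchers → C(6,7) = 0; no pilots → C(7,7) = 1; no mechanics → C(7,7) = 1.
Add back selections omitting two groups (i.e. drawn from a single group): C(4,7) + C(3,7) + C(3,7) = 0.
By inclusion–exclusion: 120 − 2 + 0 = 118.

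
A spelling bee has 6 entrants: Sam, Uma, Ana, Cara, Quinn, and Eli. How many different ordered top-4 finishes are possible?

There are 6 choices for 1st place, 5 for 2nd, and so on down to 3 for position 4.
That gives 6 × 5 × 4 × 3 = 360.

360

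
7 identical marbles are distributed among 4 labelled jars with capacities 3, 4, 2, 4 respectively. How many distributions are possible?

46

By stars and bars, unrestricted non-negative solutions to x_1+…+x_4 = 7 number C(7+3,3) = 120.
Subtract solutions that violate a single cap (substitute x_i' = x_i − (cap_i+1)): x_1 ≥ 4 gives C(6,3) = 20; x_2 ≥ 5 gives C(5,3) = 10; x_3 ≥ 3 gives C(7,3) = 35; x_4 ≥ 5 gives C(5,3) = 10. Together 75.
Add back pairs where two caps are both exceeded: 0 + 1 + 0 + 0 + 0 + 0 = 1.
By inclusion–exclusion the count is 120 − 75 + 1 = 46.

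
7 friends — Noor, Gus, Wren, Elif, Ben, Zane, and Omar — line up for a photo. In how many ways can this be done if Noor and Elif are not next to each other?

Of the 7! = 5040 arrangements, those with Noor and Elif adjacent number 2 × 6! = 1440 (treat the pair as a block with 2 internal orders).
Complementary counting: 5040 − 1440 = 3600.

3600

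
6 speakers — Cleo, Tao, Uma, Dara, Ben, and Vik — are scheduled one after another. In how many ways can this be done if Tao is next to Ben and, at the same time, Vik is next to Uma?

Treat {Tao,Ben} as one block (2 orders) and {Vik,Uma} as another (2 orders).
That leaves 4 units to arrange: 2 × 2 × 4! = 4 × 24 = 96.

96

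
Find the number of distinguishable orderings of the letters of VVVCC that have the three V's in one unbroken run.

Treat the 3 copies of V as a single block. The multiset to arrange is then {VVV, C, C}, 3 items in all.
That gives (3)!/(2!) = 3 arrangements.

3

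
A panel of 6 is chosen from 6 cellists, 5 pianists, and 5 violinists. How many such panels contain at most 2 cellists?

4872

Split by how many cellists are chosen (0 through 2).
Sum: C(6,0)·C(10,6) + C(6,1)·C(10,5) + C(6,2)·C(10,4) = 210 + 1512 + 3150 = 4872.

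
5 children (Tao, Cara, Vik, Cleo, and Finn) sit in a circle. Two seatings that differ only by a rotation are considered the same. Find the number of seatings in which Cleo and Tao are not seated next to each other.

12

Without the restriction there are (4)! = 24 seatings.
Seatings with Cleo beside Tao: treat them as a block with 2 internal orders, giving 2 × (3)! = 12.
Subtracting, 24 − 12 = 12.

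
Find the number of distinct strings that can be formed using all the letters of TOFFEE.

The 6 letters of TOFFEE have repeats: E appearing twice and F appearing twice.
Dividing 6! = 720 by 2!·2! = 4 for the repeated letters gives 180.

180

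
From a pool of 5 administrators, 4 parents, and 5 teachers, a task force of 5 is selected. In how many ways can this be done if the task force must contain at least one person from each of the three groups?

Unrestricted: C(14,5) = 2002 ways to pick any 5 of the 14.
Selections missing a whole group: no administrators → C(9,5) = 126; no parents → C(10,5) = 252; no teachers → C(9,5) = 126.
Add back selections omitting two groups (i.e. drawn from a single group): C(5,5) + C(4,5) + C(5,5) = 2.
By inclusion–exclusion: 2002 − 504 + 2 = 1500.

1500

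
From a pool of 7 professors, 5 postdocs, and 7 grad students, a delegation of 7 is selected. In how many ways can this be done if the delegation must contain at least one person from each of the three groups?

With no constraint there are C(19,7) = 50388 possible selections.
Selections missing a whole group: no professors → C(12,7) = 792; no postdocs → C(14,7) = 3432; no grad students → C(12,7) = 792.
Add back selections omitting two groups (i.e. drawn from a single group): C(7,7) + C(5,7) + C(7,7) = 2.
By inclusion–exclusion: 50388 − 5016 + 2 = 45374.

45374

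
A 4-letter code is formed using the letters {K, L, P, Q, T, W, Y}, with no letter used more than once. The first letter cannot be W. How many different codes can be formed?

720

The first letter has 7−1 = 6 choices (anything except W).
The remaining 3 letters are filled from the other 6 symbols without repetition: 6 × 5 × 4 = 120.
Total: 6 × 120 = 720.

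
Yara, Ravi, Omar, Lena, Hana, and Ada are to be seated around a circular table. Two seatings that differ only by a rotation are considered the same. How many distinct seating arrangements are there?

120

Fix one person's seat to break rotational symmetry; the remaining 5 people can be arranged in (5)! = 120 ways.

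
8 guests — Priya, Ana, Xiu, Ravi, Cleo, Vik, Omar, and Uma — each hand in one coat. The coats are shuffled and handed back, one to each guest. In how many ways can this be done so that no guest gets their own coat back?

Count assignments avoiding every fixed point. For any j of the 8 guests fixed to their own coat, the other 8−j can be arranged in (8−j)! ways.
By inclusion–exclusion this is Σ_{j=0}^{8} (−1)^j C(8,j)·(8−j)!.
Computing: 40320 − 40320 + 20160 − 6720 + 1680 − 336 + 56 − 8 + 1 = 14833.

14833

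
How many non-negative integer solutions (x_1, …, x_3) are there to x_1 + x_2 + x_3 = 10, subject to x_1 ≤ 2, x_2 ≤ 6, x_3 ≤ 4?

By stars and bars, unrestricted non-negative solutions to x_1+…+x_3 = 10 number C(10+2,2) = 66.
Subtract solutions that violate a single cap (substitute x_i' = x_i − (cap_i+1)): x_1 ≥ 3 gives C(9,2) = 36; x_2 ≥ 7 gives C(5,2) = 10; x_3 ≥ 5 gives C(7,2) = 21. Together 67.
Add back pairs where two caps are both exceeded: 1 + 6 + 0 = 7.
By inclusion–exclusion the count is 66 − 67 + 7 = 6.

6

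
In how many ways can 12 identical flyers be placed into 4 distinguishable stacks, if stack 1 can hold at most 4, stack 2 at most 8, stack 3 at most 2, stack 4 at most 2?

By stars and bars, unrestricted non-negative solutions to x_1+…+x_4 = 12 number C(12+3,3) = 455.
Subtract solutions that violate a single cap (substitute x_i' = x_i − (cap_i+1)): x_1 ≥ 5 gives C(10,3) = 120; x_2 ≥ 9 gives C(6,3) = 20; x_3 ≥ 3 gives C(12,3) = 220; x_4 ≥ 3 gives C(12,3) = 220. Together 580.
Add back pairs where two caps are both exceeded: 0 + 35 + 35 + 1 + 1 + 84 = 156.
Subtract triples: 0 + 0 + 4 + 0 = 4.
By inclusion–exclusion the count is 455 − 580 + 156 − 4 = 27.

27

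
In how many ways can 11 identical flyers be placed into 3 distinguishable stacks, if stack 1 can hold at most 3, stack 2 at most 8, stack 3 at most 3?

10

Ignoring the caps, the number of non-negative solutions to x_1+…+x_3 = 11 is C(13,2) = 78.
Subtract solutions that violate a single cap (substitute x_i' = x_i − (cap_i+1)): x_1 ≥ 4 gives C(9,2) = 36; x_2 ≥ 9 gives C(4,2) = 6; x_3 ≥ 4 gives C(9,2) = 36. Together 78.
Add back pairs where two caps are both exceeded: 0 + 10 + 0 = 10.
By inclusion–exclusion the count is 78 − 78 + 10 = 10.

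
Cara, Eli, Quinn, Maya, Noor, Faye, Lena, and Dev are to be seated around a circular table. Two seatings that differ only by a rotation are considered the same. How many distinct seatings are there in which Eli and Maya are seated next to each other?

1440

Glue Eli and Maya into a block (2 internal orders). Seating 7 units around a circle gives (6)! arrangements.
So 2 × (6)! = 2 × 720 = 1440.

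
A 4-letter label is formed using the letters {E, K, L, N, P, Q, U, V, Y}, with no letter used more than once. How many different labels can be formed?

With no repetition, fill the 4 letters in order: 9 choices, then 8, down to 6.
That product is 9 × 8 × 7 × 6 = 3024.

3024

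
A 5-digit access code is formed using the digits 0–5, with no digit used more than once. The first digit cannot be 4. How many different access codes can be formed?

600

The first digit has 6−1 = 5 choices (anything except 4).
The remaining 4 digits are filled from the other 5 symbols without repetition: 5 × 4 × 3 × 2 = 120.
Total: 5 × 120 = 600.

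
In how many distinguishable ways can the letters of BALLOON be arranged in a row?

1260

BALLOON has 7 letters with L appearing twice and O appearing twice.
So there are 7! / (2!·2!) = 1260 distinguishable arrangements.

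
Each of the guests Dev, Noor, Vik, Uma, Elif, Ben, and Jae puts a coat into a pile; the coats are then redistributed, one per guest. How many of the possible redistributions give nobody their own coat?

Count assignments avoiding every fixed point. For any j of the 7 guests fixed to their own coat, the other 7−j can be arranged in (7−j)! ways.
By inclusion–exclusion this is Σ_{j=0}^{7} (−1)^j C(7,j)·(7−j)!.
Computing: 5040 − 5040 + 2520 − 840 + 210 − 42 + 7 − 1 = 1854.

1854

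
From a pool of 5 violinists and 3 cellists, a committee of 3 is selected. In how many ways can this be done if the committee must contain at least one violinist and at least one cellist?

Total 3-person selections from all 8: C(8,3) = 56.
Selections missing a whole group: no violinists → C(3,3) = 1; no cellists → C(5,3) = 10.
Both groups omitted at once is impossible, so 56 − 11 = 45.

45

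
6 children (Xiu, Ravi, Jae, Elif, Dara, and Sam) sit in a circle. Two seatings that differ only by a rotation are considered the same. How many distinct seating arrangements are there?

120

Seat Xiu anywhere (absorbing the rotational symmetry), then permute the other 5: (5)! = 120.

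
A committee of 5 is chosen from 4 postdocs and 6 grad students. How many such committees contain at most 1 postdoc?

Split by how many postdocs are chosen (0 through 1).
Sum: C(4,0)·C(6,5) + C(4,1)·C(6,4) = 6 + 60 = 66.

66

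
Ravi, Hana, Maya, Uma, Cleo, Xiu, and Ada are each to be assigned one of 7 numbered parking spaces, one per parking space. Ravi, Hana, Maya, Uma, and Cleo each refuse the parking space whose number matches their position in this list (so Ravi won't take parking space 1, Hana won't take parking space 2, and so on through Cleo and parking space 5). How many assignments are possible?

Let Aᵢ (for 1 ≤ i ≤ 5) be the placements that put person i in their forbidden parking space. Any j of these fix j positions, leaving (7−j)! ways to fill the rest, and there are C(5,j) ways to pick which j.
By inclusion–exclusion, the number of valid placements is Σ_{j=0}^{5} (−1)^j C(5,j)·(7−j)!.
Computing: 5040 − 3600 + 1200 − 240 + 30 − 2 = 2428.

2428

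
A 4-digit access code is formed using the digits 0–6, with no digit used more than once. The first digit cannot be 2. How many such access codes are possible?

720

The first digit has 7−1 = 6 choices (anything except 2).
The remaining 3 digits are filled from the other 6 symbols without repetition: 6 × 5 × 4 = 120.
Total: 6 × 120 = 720.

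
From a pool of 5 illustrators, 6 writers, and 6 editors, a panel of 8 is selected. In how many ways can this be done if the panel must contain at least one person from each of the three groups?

Unrestricted: C(17,8) = 24310 ways to pick any 8 of the 17.
Selections missing a whole group: no illustrators → C(12,8) = 495; no writers → C(11,8) = 165; no editors → C(11,8) = 165.
Add back selections omitting two groups (i.e. drawn from a single group): C(5,8) + C(6,8) + C(6,8) = 0.
By inclusion–exclusion: 24310 − 825 + 0 = 23485.

23485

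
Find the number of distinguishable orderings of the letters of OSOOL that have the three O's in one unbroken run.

Treat the 3 copies of O as a single block. The multiset to arrange is then {OOO, L, S}, 3 items in all.
All 3 items are distinct, so there are (3)! = 6 arrangements.

6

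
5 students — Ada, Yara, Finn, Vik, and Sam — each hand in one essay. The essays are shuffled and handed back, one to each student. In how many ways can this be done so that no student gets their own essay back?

This is the derangement count D_5: permutations of 5 items with no fixed point.
By inclusion–exclusion this is Σ_{j=0}^{5} (−1)^j C(5,j)·(5−j)!.
Computing: 120 − 120 + 60 − 20 + 5 − 1 = 44.

44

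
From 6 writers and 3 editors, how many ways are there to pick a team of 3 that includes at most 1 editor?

Split by how many editors are chosen (0 through 1).
Sum: C(3,0)·C(6,3) + C(3,1)·C(6,2) = 20 + 45 = 65.

65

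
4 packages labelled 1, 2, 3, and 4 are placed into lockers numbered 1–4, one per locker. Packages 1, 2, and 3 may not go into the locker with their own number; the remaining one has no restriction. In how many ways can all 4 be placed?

11

Let Aᵢ (for i ∈ {1, 2, 3}) be the placements that put package i in its forbidden locker. Any j of these fix j positions, leaving (4−j)! ways to fill the rest, and there are C(3,j) ways to pick which j.
By inclusion–exclusion, the number of valid placements is Σ_{j=0}^{3} (−1)^j C(3,j)·(4−j)!.
Computing: 24 − 18 + 6 − 1 = 11.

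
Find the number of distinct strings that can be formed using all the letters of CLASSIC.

1260

The 7 letters of CLASSIC have repeats: C appearing twice and S appearing twice.
Dividing 7! = 5040 by 2!·2! = 4 for the repeated letters gives 1260.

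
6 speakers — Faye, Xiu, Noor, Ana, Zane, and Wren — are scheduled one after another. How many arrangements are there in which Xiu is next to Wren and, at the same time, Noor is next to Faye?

Treat {Xiu,Wren} as one block (2 orders) and {Noor,Faye} as another (2 orders).
That leaves 4 units to arrange: 2 × 2 × 4! = 4 × 24 = 96.

96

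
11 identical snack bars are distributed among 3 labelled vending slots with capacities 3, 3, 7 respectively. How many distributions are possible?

6

Ignoring the caps, the number of non-negative solutions to x_1+…+x_3 = 11 is C(13,2) = 78.
Subtract solutions that violate a single cap (substitute x_i' = x_i − (cap_i+1)): x_1 ≥ 4 gives C(9,2) = 36; x_2 ≥ 4 gives C(9,2) = 36; x_3 ≥ 8 gives C(5,2) = 10. Together 82.
Add back pairs where two caps are both exceeded: 10 + 0 + 0 = 10.
By inclusion–exclusion the count is 78 − 82 + 10 = 6.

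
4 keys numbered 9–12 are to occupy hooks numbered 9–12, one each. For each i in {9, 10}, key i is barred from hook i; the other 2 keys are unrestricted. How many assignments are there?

14

Let Aᵢ (for i ∈ {9, 10}) be the placements that put key i in its forbidden hook. Any j of these fix j positions, leaving (4−j)! ways to fill the rest, and there are C(2,j) ways to pick which j.
By inclusion–exclusion, the number of valid placements is Σ_{j=0}^{2} (−1)^j C(2,j)·(4−j)!.
Computing: 24 − 12 + 2 = 14.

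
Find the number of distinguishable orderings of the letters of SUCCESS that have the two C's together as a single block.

120

Treat the 2 copies of C as a single block. The multiset to arrange is then {CC, E, S, S, S, U}, 6 items in all.
That gives (6)!/(3!) = 120 arrangements.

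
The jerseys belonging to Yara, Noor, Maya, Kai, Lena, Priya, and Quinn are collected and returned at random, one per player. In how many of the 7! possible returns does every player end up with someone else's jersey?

1854

Let Aᵢ be the assignments in which player i gets their old jersey. We want the size of the complement of A₁∪…∪A_7.
By inclusion–exclusion this is Σ_{j=0}^{7} (−1)^j C(7,j)·(7−j)!.
Computing: 5040 − 5040 + 2520 − 840 + 210 − 42 + 7 − 1 = 1854.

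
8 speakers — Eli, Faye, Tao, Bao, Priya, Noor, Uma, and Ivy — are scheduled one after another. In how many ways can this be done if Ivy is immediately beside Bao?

10080

Place the 6 others and the Ivy-Bao pair as 7 objects in a line; the pair has 2 internal arrangements.
So the count is 2·(7)! = 10080.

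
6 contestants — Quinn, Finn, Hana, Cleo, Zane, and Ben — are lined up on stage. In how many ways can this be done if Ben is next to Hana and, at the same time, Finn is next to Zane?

Treat {Ben,Hana} as one block (2 orders) and {Finn,Zane} as another (2 orders).
That leaves 4 units to arrange: 2 × 2 × 4! = 4 × 24 = 96.

96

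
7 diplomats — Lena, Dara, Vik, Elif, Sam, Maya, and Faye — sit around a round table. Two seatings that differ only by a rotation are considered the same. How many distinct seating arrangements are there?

Around a circle, 7 distinct people have 7!/7 = (6)! = 720 rotationally distinct seatings.

720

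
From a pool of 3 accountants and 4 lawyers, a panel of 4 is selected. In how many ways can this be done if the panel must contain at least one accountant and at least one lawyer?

Unrestricted: C(7,4) = 35 ways to pick any 4 of the 7.
Subtract selections that omit an entire group: no accountants → C(4,4) = 1; no lawyers → C(3,4) = 0.
Both groups omitted at once is impossible, so 35 − 1 = 34.

34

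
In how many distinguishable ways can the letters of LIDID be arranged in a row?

30

Letter multiplicities in LIDID: D×2, I×2, L×1.
The number of distinct arrangements is 5!/(2!·2!) = 120/4 = 30.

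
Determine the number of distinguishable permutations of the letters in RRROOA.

Letter multiplicities in RRROOA: A×1, O×2, R×3.
The number of distinct arrangements is 6!/(3!·2!) = 720/12 = 60.

60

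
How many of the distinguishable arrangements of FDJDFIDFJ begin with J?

1120

Fix J in the first position and arrange the remaining 8 letters.
Those 8 letters have D appearing 3 times and F appearing 3 times, giving (8)!/(3!·3!) = 1120.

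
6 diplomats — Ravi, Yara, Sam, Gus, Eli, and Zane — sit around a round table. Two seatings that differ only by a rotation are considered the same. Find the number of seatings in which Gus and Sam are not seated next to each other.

All circular seatings of 6 people number (5)! = 120.
Seatings with Gus beside Sam: treat them as a block with 2 internal orders, giving 2 × (4)! = 48.
Subtracting, 120 − 48 = 72.

72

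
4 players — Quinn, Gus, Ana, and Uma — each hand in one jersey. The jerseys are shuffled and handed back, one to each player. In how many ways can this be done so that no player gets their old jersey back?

Count assignments avoiding every fixed point. For any j of the 4 players fixed to their old jersey, the other 4−j can be arranged in (4−j)! ways.
By inclusion–exclusion this is Σ_{j=0}^{4} (−1)^j C(4,j)·(4−j)!.
Computing: 24 − 24 + 12 − 4 + 1 = 9.

9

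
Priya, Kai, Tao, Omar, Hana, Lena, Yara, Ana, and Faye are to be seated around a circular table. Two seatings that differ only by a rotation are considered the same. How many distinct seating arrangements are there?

Fix one person's seat to break rotational symmetry; the remaining 8 people can be arranged in (8)! = 40320 ways.

40320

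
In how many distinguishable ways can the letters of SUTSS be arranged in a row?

20

SUTSS has 5 letters with S appearing 3 times.
So there are 5! / (3!) = 20 distinguishable arrangements.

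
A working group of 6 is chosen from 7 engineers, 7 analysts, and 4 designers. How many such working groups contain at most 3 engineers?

Split by how many engineers are chosen (0 through 3).
Sum: C(7,0)·C(11,6) + C(7,1)·C(11,5) + C(7,2)·C(11,4) + C(7,3)·C(11,3) = 462 + 3234 + 6930 + 5775 = 16401.

16401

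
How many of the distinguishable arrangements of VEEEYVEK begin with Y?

105

Fix Y in the first position and arrange the remaining 7 letters.
Those 7 letters have E appearing 4 times and V appearing twice, giving (7)!/(4!·2!) = 105.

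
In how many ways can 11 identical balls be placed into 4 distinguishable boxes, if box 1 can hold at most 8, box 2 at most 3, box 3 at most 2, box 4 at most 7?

85

Without the upper bounds there are C(14,3) = 364 ways to split 11 among 4 boxes.
Subtract solutions that violate a single cap (substitute x_i' = x_i − (cap_i+1)): x_1 ≥ 9 gives C(5,3) = 10; x_2 ≥ 4 gives C(10,3) = 120; x_3 ≥ 3 gives C(11,3) = 165; x_4 ≥ 8 gives C(6,3) = 20. Together 315.
Add back pairs where two caps are both exceeded: 0 + 0 + 0 + 35 + 0 + 1 = 36.
By inclusion–exclusion the count is 364 − 315 + 36 = 85.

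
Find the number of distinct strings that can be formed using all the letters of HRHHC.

The 5 letters of HRHHC have repeats: H appearing 3 times.
So there are 5! / (3!) = 20 distinguishable arrangements.

20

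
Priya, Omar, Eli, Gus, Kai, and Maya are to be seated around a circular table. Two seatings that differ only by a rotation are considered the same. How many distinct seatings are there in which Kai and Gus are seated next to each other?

Treat {Kai, Gus} as one unit (2 internal orders) and seat the resulting 5 units around the table: (4)! circular arrangements.
So 2 × (4)! = 2 × 24 = 48.

48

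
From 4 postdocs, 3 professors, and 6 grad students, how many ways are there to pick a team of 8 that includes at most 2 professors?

1035

Split by how many professors are chosen (0 through 2).
Sum: C(3,0)·C(10,8) + C(3,1)·C(10,7) + C(3,2)·C(10,6) = 45 + 360 + 630 = 1035.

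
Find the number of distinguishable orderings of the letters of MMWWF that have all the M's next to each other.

12

Treat the 2 copies of M as a single block. The multiset to arrange is then {MM, F, W, W}, 4 items in all.
That gives (4)!/(2!) = 12 arrangements.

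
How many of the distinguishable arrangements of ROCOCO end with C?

Fix C in the last position and arrange the remaining 5 letters.
Those 5 letters have O appearing 3 times, giving (5)!/(3!) = 20.

20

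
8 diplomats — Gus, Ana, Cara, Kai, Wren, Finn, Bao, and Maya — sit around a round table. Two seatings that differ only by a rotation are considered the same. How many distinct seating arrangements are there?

5040

Fix one person's seat to break rotational symmetry; the remaining 7 people can be arranged in (7)! = 5040 ways.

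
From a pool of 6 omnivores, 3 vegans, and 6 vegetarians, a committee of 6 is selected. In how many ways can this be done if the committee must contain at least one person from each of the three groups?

Unrestricted: C(15,6) = 5005 ways to pick any 6 of the 15.
Selections missing a whole group: no omnivores → C(9,6) = 84; no vegans → C(12,6) = 924; no vegetarians → C(9,6) = 84.
Add back selections omitting two groups (i.e. drawn from a single group): C(6,6) + C(3,6) + C(6,6) = 2.
By inclusion–exclusion: 5005 − 1092 + 2 = 3915.

3915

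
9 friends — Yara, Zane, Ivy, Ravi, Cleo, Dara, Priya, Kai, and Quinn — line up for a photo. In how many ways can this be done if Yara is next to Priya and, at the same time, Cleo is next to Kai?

20160

Treat {Yara,Priya} as one block (2 orders) and {Cleo,Kai} as another (2 orders).
That leaves 7 units to arrange: 2 × 2 × 7! = 4 × 5040 = 20160.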